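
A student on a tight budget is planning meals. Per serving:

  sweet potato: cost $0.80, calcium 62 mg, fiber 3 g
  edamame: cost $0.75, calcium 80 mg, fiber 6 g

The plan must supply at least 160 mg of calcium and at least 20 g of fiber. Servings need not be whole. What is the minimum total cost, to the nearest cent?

A basic optimal solution has at most two foods positive. Try each food alone and each pair with both targets met exactly.
sweet potato only: max(160/62, 20/3) = 6.667 servings → $5.33.
edamame only: max(160/80, 20/6) = 3.333 servings → $2.50.
sweet potato + edamame with both targets exact would need a negative amount; discard.
The minimum over all feasible corners is $2.50.

$2.50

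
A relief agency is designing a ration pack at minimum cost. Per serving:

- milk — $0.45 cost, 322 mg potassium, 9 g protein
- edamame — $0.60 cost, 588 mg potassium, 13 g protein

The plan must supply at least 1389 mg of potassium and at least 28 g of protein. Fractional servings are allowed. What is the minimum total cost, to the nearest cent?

Check every corner: each single food scaled to meet both minima, and each pair solved so both constraints bind.
milk only: max(1389/322, 28/9) = 4.314 servings → $1.94.
edamame only: max(1389/588, 28/13) = 2.362 servings → $1.42.
milk + edamame with both targets exact would need a negative amount; discard.
The minimum over all feasible corners is $1.42.

$1.42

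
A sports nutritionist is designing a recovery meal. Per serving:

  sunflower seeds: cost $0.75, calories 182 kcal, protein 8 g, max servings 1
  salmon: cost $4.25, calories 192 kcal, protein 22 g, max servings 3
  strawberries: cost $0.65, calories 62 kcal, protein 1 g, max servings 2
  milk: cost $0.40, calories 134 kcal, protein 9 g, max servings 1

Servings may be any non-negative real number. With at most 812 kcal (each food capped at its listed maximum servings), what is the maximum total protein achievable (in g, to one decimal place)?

79.5 g

Protein per kcal: salmon 0.1146, milk 0.06716, sunflower seeds 0.04396, strawberries 0.01613.
Take 3 servings of salmon: uses 576 kcal, +66.0 g protein (running total 66.0 g).
Take 1 serving of milk: uses 134 kcal, +9.0 g protein (running total 75.0 g).
Take 0.5604 servings of sunflower seeds: uses 102 kcal, +4.5 g protein (running total 79.5 g).
Filling greedily by protein-per-kcal is optimal for one linear limit, giving 79.5 g.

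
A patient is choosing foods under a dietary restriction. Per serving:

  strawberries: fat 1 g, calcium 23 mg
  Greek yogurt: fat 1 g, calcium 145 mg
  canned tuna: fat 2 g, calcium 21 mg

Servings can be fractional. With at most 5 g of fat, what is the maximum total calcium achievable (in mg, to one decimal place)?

725.0 mg

Calcium per g fat: Greek yogurt 145, strawberries 23, canned tuna 10.5.
With no serving limits, spend the whole fat allowance on Greek yogurt: 5 g / 1 g × 145 mg = 725.0 mg.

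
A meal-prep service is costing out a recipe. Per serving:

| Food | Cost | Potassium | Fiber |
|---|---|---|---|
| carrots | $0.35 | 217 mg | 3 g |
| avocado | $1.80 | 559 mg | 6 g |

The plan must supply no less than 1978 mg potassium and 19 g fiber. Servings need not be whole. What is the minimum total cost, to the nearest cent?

$3.19

For a min-cost LP with two ≥-constraints, a basic feasible solution has at most two positive variables.
carrots only: max(1978/217, 19/3) = 9.115 servings → $3.19.
avocado only: max(1978/559, 19/6) = 3.538 servings → $6.37.
carrots + avocado: intersection lies outside the first quadrant.
The minimum over all feasible corners is $3.19.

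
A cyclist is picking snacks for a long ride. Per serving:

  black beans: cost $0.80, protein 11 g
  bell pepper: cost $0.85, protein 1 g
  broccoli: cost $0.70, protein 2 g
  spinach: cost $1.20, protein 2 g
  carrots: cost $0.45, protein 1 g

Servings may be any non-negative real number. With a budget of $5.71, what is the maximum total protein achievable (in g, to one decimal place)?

78.5 g

Protein per dollar: black beans 13.75, broccoli 2.857, carrots 2.222, spinach 1.667, bell pepper 1.176.
With no serving limits, spend the whole cost allowance on black beans: $5.71 / $0.80 × 11 g = 78.5 g.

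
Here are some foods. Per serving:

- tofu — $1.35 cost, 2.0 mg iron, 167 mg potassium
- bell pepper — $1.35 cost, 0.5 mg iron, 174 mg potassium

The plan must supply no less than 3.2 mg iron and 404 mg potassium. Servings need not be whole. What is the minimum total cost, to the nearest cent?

Two binding constraints pin down two serving amounts, so the optimal mix uses at most two foods. The candidates are each food alone (scaled to the tighter of iron/potassium) and each pair with both constraints tight.
tofu only: max(3.2/2.0, 404/167) = 2.419 servings → $3.27.
bell pepper only: max(3.2/0.5, 404/174) = 6.4 servings → $8.64.
tofu + bell pepper with both tight: 1.341 servings and 1.034 servings → $3.21.
So the least-cost plan costs $3.21.

$3.21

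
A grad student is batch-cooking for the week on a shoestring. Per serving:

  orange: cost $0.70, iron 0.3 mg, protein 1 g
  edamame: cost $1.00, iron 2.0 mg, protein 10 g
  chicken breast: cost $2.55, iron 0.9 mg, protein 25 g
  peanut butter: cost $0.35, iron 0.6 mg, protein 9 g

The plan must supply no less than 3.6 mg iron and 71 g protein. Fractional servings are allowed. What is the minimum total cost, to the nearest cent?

$2.76

This is a tiny linear program; its minimum lies at a vertex of the feasible set. List the vertices and price them.
orange only: max(3.6/0.3, 71/1) = 71 servings → $49.70.
edamame only: max(3.6/2.0, 71/10) = 7.1 servings → $7.10.
chicken breast only: max(3.6/0.9, 71/25) = 4 servings → $10.20.
peanut butter only: max(3.6/0.6, 71/9) = 7.889 servings → $2.76.
orange + edamame with both targets exact would need a negative amount; discard.
orange + chicken breast with both tight: 3.955 servings and 2.682 servings → $9.61.
orange + peanut butter with both targets exact would need a negative amount; discard.
edamame + chicken breast with both tight: 0.6366 servings and 2.585 servings → $7.23.
edamame + peanut butter: the both-tight solution has a negative serving — not a feasible corner.
chicken breast + peanut butter with both tight: 1.478 servings and 3.783 servings → $5.09.
Cheapest feasible corner: $2.76.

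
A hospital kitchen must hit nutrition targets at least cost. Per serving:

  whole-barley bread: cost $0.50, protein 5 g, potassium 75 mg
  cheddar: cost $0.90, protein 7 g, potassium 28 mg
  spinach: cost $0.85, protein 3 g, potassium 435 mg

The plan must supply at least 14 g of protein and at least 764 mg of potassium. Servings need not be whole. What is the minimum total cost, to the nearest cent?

$2.18

whole-barley bread only: max(14/5, 764/75) = 10.19 servings → $5.09.
cheddar only: max(14/7, 764/28) = 27.29 servings → $24.56.
spinach only: max(14/3, 764/435) = 4.667 servings → $3.97.
whole-barley bread + cheddar with both targets exact would need a negative amount; discard.
whole-barley bread + spinach with both tight: 1.948 servings and 1.421 servings → $2.18.
cheddar + spinach with both tight: 1.283 servings and 1.674 servings → $2.58.
The minimum over all feasible corners is $2.18.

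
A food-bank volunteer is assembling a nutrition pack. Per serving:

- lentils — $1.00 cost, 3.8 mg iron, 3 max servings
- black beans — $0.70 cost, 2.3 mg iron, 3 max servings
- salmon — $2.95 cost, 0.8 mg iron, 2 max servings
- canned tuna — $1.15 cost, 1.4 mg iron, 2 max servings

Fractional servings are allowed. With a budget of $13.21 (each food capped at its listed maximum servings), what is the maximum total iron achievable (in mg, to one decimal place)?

Iron per dollar: lentils 3.8, black beans 3.286, canned tuna 1.217, salmon 0.2712.
Take 3 servings of lentils: spends $3.00, +11.4 mg iron (running total 11.4 mg).
Take 3 servings of black beans: spends $2.10, +6.9 mg iron (running total 18.3 mg).
Take 2 servings of canned tuna: spends $2.30, +2.8 mg iron (running total 21.1 mg).
Take 1.969 servings of salmon: spends $5.81, +1.6 mg iron (running total 22.7 mg).
Filling greedily by iron-per-dollar is optimal for one linear limit, giving 22.7 mg.

22.7 mg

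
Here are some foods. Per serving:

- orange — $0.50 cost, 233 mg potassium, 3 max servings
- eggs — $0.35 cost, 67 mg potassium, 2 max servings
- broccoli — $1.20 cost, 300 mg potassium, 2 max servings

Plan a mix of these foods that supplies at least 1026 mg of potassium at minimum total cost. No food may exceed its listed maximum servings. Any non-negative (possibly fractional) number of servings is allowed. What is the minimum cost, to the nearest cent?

$2.81

Cost per mg of potassium: orange $0.0021, broccoli $0.0040, eggs $0.0052.
Take 3 servings of orange: +699.0 mg potassium for $1.50 (total $1.50, still need 327.0 mg).
Take 1.09 servings of broccoli: +327.0 mg potassium for $1.31 (total $2.81, still need 0.0 mg).
Greedy by cheapest-per-mg is optimal for a single linear constraint, so the minimum cost is $2.81.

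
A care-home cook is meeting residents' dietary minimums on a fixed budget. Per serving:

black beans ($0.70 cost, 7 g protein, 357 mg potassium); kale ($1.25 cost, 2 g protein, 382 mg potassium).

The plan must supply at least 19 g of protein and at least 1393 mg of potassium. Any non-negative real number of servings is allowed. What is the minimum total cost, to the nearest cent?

With two linear requirements the optimum uses one or two foods; enumerate the corners.
black beans only: max(19/7, 1393/357) = 3.902 servings → $2.73.
kale only: max(19/2, 1393/382) = 9.5 servings → $11.88.
black beans + kale with both tight: 2.282 servings and 1.514 servings → $3.49.
The minimum over all feasible corners is $2.73.

$2.73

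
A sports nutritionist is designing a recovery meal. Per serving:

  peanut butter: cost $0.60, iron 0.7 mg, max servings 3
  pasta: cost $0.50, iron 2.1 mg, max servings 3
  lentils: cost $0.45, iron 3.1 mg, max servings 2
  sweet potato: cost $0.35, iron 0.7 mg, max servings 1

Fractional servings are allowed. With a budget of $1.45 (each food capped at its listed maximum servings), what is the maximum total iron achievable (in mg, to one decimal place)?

Iron per dollar: lentils 6.889, pasta 4.2, sweet potato 2, peanut butter 1.167.
Take 2 servings of lentils: spends $0.90, +6.2 mg iron (running total 6.2 mg).
Take 1.1 servings of pasta: spends $0.55, +2.3 mg iron (running total 8.5 mg).
Greedy by best ratio exhausts the cost allowance optimally: 8.5 mg.

8.5 mg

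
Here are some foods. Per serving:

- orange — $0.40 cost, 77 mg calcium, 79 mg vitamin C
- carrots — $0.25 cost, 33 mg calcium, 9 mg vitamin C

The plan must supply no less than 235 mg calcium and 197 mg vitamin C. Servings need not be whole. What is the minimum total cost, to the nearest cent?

$1.22

A basic optimal solution has at most two foods positive. Try each food alone and each pair with both targets met exactly.
orange only: max(235/77, 197/79) = 3.052 servings → $1.22.
carrots only: max(235/33, 197/9) = 21.89 servings → $5.47.
orange + carrots with both tight: 2.292 servings and 1.774 servings → $1.36.
So the least-cost plan costs $1.22.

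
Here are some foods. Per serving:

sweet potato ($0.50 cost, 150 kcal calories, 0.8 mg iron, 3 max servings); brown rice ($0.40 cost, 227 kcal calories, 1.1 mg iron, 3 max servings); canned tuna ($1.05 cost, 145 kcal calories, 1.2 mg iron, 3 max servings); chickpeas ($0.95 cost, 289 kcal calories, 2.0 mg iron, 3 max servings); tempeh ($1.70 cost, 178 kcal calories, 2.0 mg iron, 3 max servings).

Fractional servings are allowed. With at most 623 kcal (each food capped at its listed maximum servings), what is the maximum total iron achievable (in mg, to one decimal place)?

Iron per kcal: tempeh 0.01124, canned tuna 0.008276, chickpeas 0.00692, sweet potato 0.005333, brown rice 0.004846.
Take 3 servings of tempeh: uses 534 kcal, +6.0 mg iron (running total 6.0 mg).
Take 0.6138 servings of canned tuna: uses 89 kcal, +0.7 mg iron (running total 6.7 mg).
Filling greedily by iron-per-kcal is optimal for one linear limit, giving 6.7 mg.

6.7 mg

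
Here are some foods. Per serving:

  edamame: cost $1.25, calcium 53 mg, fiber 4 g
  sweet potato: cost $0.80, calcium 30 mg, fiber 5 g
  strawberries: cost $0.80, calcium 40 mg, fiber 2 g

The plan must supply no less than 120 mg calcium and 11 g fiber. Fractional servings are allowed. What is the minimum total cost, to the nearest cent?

$2.69

With two linear requirements the optimum uses one or two foods; enumerate the corners.
edamame only: max(120/53, 11/4) = 2.75 servings → $3.44.
sweet potato only: max(120/30, 11/5) = 4 servings → $3.20.
strawberries only: max(120/40, 11/2) = 5.5 servings → $4.40.
edamame + sweet potato with both tight: 1.862 servings and 0.7103 servings → $2.90.
edamame + strawberries with both targets exact would need a negative amount; discard.
sweet potato + strawberries with both tight: 1.429 servings and 1.929 servings → $2.69.
Cheapest feasible corner: $2.69.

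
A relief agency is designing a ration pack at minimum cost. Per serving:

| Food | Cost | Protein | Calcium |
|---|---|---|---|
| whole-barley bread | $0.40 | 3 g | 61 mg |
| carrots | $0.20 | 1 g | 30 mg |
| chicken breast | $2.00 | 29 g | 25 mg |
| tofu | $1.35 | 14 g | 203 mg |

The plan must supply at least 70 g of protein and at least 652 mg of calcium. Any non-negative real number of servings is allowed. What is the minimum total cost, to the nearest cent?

$6.02

At the optimum either one food covers both requirements or two foods hit both targets exactly; no other combination can be cheaper.
whole-barley bread only: max(70/3, 652/61) = 23.33 servings → $9.33.
carrots only: max(70/1, 652/30) = 70 servings → $14.00.
chicken breast only: max(70/29, 652/25) = 26.08 servings → $52.16.
tofu only: max(70/14, 652/203) = 5 servings → $6.75.
whole-barley bread + carrots: the both-tight solution has a negative serving — not a feasible corner.
whole-barley bread + chicken breast with both tight: 10.13 servings and 1.366 servings → $6.78.
whole-barley bread + tofu: intersection lies outside the first quadrant.
carrots + chicken breast with both tight: 20.31 servings and 1.714 servings → $7.49.
carrots + tofu with both targets exact would need a negative amount; discard.
chicken breast + tofu with both tight: 0.9178 servings and 3.099 servings → $6.02.
Cheapest feasible corner: $6.02.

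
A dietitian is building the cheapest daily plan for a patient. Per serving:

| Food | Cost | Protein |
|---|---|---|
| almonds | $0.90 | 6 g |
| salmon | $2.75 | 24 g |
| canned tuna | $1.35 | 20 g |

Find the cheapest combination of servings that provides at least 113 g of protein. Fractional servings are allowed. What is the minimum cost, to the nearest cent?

Cost per g of protein: canned tuna $0.0675, salmon $0.1146, almonds $0.1500.
With no serving limits, use only canned tuna: 113 g / 20 g = 5.65 servings × $1.35 = $7.63.

$7.63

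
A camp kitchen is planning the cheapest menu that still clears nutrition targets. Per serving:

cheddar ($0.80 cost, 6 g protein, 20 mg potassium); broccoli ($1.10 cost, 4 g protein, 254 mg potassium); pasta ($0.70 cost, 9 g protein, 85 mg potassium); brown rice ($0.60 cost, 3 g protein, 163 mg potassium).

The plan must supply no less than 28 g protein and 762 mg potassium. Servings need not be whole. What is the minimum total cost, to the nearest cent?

$3.53

cheddar only: max(28/6, 762/20) = 38.1 servings → $30.48.
broccoli only: max(28/4, 762/254) = 7 servings → $7.70.
pasta only: max(28/9, 762/85) = 8.965 servings → $6.28.
brown rice only: max(28/3, 762/163) = 9.333 servings → $5.60.
cheddar + broccoli with both tight: 2.814 servings and 2.778 servings → $5.31.
cheddar + pasta: intersection lies outside the first quadrant.
cheddar + brown rice with both tight: 2.481 servings and 4.37 servings → $4.61.
broccoli + pasta with both tight: 2.301 servings and 2.088 servings → $3.99.
broccoli + brown rice: intersection lies outside the first quadrant.
pasta + brown rice with both tight: 1.88 servings and 3.695 servings → $3.53.
Cheapest feasible corner: $3.53.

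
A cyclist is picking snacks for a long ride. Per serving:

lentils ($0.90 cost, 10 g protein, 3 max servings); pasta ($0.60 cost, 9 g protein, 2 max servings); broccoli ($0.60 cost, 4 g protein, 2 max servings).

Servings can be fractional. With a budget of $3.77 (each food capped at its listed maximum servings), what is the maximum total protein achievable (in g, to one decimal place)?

46.6 g

Protein per dollar: pasta 15, lentils 11.11, broccoli 6.667.
Take 2 servings of pasta: spends $1.20, +18.0 g protein (running total 18.0 g).
Take 2.856 servings of lentils: spends $2.57, +28.6 g protein (running total 46.6 g).
Filling greedily by protein-per-dollar is optimal for one linear limit, giving 46.6 g.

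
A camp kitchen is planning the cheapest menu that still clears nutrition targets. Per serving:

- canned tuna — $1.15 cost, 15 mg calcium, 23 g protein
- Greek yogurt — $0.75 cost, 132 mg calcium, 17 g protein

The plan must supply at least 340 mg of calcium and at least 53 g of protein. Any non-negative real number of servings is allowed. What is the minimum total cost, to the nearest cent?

At the optimum either one food covers both requirements or two foods hit both targets exactly; no other combination can be cheaper.
canned tuna only: max(340/15, 53/23) = 22.67 servings → $26.07.
Greek yogurt only: max(340/132, 53/17) = 3.118 servings → $2.34.
canned tuna + Greek yogurt with both tight: 0.4373 servings and 2.526 servings → $2.40.
Cheapest feasible corner: $2.34.

$2.34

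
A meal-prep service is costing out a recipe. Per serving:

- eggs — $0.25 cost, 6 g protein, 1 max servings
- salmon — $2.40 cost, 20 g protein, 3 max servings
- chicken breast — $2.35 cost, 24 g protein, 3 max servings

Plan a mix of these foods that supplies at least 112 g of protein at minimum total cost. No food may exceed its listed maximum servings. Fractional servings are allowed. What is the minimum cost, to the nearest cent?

Cost per g of protein: eggs $0.0417, chicken breast $0.0979, salmon $0.1200.
Take 1 serving of eggs: +6.0 g protein for $0.25 (total $0.25, still need 106.0 g).
Take 3 servings of chicken breast: +72.0 g protein for $7.05 (total $7.30, still need 34.0 g).
Take 1.7 servings of salmon: +34.0 g protein for $4.08 (total $11.38, still need 0.0 g).
Filling from the cheapest source first is optimal under one linear minimum: $11.38.

$11.38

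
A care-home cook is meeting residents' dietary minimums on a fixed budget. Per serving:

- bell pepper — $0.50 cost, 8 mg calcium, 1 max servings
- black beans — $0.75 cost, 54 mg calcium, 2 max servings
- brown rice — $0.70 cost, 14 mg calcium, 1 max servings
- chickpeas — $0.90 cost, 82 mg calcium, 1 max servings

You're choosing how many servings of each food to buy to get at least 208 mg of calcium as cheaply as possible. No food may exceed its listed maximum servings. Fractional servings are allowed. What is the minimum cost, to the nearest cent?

$3.35

Cost per mg of calcium: chickpeas $0.0110, black beans $0.0139, brown rice $0.0500, bell pepper $0.0625.
Take 1 serving of chickpeas: +82.0 mg calcium for $0.90 (total $0.90, still need 126.0 mg).
Take 2 servings of black beans: +108.0 mg calcium for $1.50 (total $2.40, still need 18.0 mg).
Take 1 serving of brown rice: +14.0 mg calcium for $0.70 (total $3.10, still need 4.0 mg).
Take 0.5 servings of bell pepper: +4.0 mg calcium for $0.25 (total $3.35, still need 0.0 mg).
Filling from the cheapest source first is optimal under one linear minimum: $3.35.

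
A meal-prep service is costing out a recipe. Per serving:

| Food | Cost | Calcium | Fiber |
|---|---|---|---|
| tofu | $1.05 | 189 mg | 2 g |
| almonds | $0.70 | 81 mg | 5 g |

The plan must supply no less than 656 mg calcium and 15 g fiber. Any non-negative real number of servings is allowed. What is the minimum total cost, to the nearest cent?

$4.13

tofu only: max(656/189, 15/2) = 7.5 servings → $7.88.
almonds only: max(656/81, 15/5) = 8.099 servings → $5.67.
tofu + almonds with both tight: 2.637 servings and 1.945 servings → $4.13.
Cheapest feasible corner: $4.13.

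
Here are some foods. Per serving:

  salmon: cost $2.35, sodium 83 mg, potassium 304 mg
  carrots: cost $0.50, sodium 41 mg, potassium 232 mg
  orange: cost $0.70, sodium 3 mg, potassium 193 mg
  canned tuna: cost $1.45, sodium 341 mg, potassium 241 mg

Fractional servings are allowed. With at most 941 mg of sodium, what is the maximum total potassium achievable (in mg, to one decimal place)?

60537.7 mg

Potassium per mg sodium: orange 64.33, carrots 5.659, salmon 3.663, canned tuna 0.7067.
With no serving limits, spend the whole sodium allowance on orange: 941 mg / 3 mg × 193 mg = 60537.7 mg.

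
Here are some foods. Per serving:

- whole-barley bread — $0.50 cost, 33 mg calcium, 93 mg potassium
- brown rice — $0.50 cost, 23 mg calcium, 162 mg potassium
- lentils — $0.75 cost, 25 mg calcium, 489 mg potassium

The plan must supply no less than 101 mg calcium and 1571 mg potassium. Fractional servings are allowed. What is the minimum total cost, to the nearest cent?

$2.67

At the optimum either one food covers both requirements or two foods hit both targets exactly; no other combination can be cheaper.
whole-barley bread only: max(101/33, 1571/93) = 16.89 servings → $8.45.
brown rice only: max(101/23, 1571/162) = 9.698 servings → $4.85.
lentils only: max(101/25, 1571/489) = 4.04 servings → $3.03.
whole-barley bread + brown rice: the both-tight solution has a negative serving — not a feasible corner.
whole-barley bread + lentils with both tight: 0.7323 servings and 3.073 servings → $2.67.
brown rice + lentils with both tight: 1.405 servings and 2.747 servings → $2.76.
Cheapest feasible corner: $2.67.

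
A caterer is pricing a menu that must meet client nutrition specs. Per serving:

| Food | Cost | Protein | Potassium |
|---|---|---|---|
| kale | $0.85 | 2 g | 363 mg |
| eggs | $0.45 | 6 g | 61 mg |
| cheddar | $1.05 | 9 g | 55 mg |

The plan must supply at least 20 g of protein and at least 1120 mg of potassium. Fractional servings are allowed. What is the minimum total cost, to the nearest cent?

With two linear requirements the optimum uses one or two foods; enumerate the corners.
kale only: max(20/2, 1120/363) = 10 servings → $8.50.
eggs only: max(20/6, 1120/61) = 18.36 servings → $8.26.
cheddar only: max(20/9, 1120/55) = 20.36 servings → $21.38.
kale + eggs with both tight: 2.675 servings and 2.442 servings → $3.37.
kale + cheddar with both tight: 2.844 servings and 1.59 servings → $4.09.
eggs + cheddar: intersection lies outside the first quadrant.
The minimum over all feasible corners is $3.37.

$3.37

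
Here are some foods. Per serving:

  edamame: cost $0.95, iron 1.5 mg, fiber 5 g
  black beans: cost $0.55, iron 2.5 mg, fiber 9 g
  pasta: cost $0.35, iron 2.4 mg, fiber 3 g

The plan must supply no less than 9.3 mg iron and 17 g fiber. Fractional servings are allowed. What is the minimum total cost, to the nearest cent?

edamame only: max(9.3/1.5, 17/5) = 6.2 servings → $5.89.
black beans only: max(9.3/2.5, 17/9) = 3.72 servings → $2.05.
pasta only: max(9.3/2.4, 17/3) = 5.667 servings → $1.98.
edamame + black beans: intersection lies outside the first quadrant.
edamame + pasta with both tight: 1.72 servings and 2.8 servings → $2.61.
black beans + pasta with both tight: 0.9149 servings and 2.922 servings → $1.53.
So the least-cost plan costs $1.53.

$1.53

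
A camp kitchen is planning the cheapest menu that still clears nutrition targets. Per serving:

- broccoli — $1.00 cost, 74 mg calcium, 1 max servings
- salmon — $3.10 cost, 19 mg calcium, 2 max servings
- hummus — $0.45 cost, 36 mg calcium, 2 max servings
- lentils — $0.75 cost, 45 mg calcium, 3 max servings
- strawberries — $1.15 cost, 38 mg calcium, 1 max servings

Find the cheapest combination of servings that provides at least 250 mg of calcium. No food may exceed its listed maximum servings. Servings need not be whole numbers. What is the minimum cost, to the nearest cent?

Cost per mg of calcium: hummus $0.0125, broccoli $0.0135, lentils $0.0167, strawberries $0.0303, salmon $0.1632.
Take 2 servings of hummus: +72.0 mg calcium for $0.90 (total $0.90, still need 178.0 mg).
Take 1 serving of broccoli: +74.0 mg calcium for $1.00 (total $1.90, still need 104.0 mg).
Take 2.311 servings of lentils: +104.0 mg calcium for $1.73 (total $3.63, still need 0.0 mg).
Filling from the cheapest source first is optimal under one linear minimum: $3.63.

$3.63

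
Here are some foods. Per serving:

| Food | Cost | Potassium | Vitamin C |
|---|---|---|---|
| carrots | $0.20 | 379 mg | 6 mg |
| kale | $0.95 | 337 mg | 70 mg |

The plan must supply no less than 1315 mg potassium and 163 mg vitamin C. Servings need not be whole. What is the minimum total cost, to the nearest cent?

Check every corner: each single food scaled to meet both minima, and each pair solved so both constraints bind.
carrots only: max(1315/379, 163/6) = 27.17 servings → $5.43.
kale only: max(1315/337, 163/70) = 3.902 servings → $3.71.
carrots + kale with both tight: 1.515 servings and 2.199 servings → $2.39.
Cheapest feasible corner: $2.39.

$2.39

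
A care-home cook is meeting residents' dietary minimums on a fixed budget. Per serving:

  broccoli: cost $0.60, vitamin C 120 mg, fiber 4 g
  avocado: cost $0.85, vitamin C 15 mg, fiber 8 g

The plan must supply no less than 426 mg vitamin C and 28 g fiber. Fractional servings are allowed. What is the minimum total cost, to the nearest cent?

$3.56

Check every corner: each single food scaled to meet both minima, and each pair solved so both constraints bind.
broccoli only: max(426/120, 28/4) = 7 servings → $4.20.
avocado only: max(426/15, 28/8) = 28.4 servings → $24.14.
broccoli + avocado with both tight: 3.32 servings and 1.84 servings → $3.56.
Cheapest feasible corner: $3.56.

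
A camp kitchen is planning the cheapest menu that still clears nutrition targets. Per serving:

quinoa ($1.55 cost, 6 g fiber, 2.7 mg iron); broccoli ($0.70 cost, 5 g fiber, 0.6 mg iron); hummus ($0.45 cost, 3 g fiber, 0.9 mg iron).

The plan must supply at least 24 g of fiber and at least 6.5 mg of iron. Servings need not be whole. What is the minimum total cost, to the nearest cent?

Two binding constraints pin down two serving amounts, so the optimal mix uses at most two foods. The candidates are each food alone (scaled to the tighter of fiber/iron) and each pair with both constraints tight.
quinoa only: max(24/6, 6.5/2.7) = 4 servings → $6.20.
broccoli only: max(24/5, 6.5/0.6) = 10.83 servings → $7.58.
hummus only: max(24/3, 6.5/0.9) = 8 servings → $3.60.
quinoa + broccoli with both tight: 1.828 servings and 2.606 servings → $4.66.
quinoa + hummus: intersection lies outside the first quadrant.
broccoli + hummus with both tight: 0.7778 servings and 6.704 servings → $3.56.
Cheapest feasible corner: $3.56.

$3.56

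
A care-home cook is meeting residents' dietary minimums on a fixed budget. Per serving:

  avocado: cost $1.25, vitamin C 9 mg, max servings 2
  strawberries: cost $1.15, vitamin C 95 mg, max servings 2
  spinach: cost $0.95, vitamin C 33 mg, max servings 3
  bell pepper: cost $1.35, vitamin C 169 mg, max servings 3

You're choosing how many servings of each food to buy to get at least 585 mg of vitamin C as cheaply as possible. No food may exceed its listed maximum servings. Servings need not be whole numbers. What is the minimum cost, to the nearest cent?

$4.99

Cost per mg of vitamin C: bell pepper $0.0080, strawberries $0.0121, spinach $0.0288, avocado $0.1389.
Take 3 servings of bell pepper: +507.0 mg vitamin C for $4.05 (total $4.05, still need 78.0 mg).
Take 0.8211 servings of strawberries: +78.0 mg vitamin C for $0.94 (total $4.99, still need 0.0 mg).
Filling from the cheapest source first is optimal under one linear minimum: $4.99.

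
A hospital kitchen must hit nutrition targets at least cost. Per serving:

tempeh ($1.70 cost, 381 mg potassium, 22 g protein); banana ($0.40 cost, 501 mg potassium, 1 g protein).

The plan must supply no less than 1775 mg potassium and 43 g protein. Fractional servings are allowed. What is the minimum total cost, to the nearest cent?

For a min-cost LP with two ≥-constraints, a basic feasible solution has at most two positive variables.
tempeh only: max(1775/381, 43/22) = 4.659 servings → $7.92.
banana only: max(1775/501, 43/1) = 43 servings → $17.20.
tempeh + banana with both tight: 1.858 servings and 2.13 servings → $4.01.
The minimum over all feasible corners is $4.01.

$4.01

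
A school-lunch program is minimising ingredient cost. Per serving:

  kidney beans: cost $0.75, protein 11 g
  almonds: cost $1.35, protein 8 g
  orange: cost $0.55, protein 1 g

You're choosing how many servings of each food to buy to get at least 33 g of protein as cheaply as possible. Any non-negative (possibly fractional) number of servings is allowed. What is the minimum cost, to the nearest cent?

$2.25

Cost per g of protein: kidney beans $0.0682, almonds $0.1688, orange $0.5500.
With no serving limits, use only kidney beans: 33 g / 11 g = 3 servings × $0.75 = $2.25.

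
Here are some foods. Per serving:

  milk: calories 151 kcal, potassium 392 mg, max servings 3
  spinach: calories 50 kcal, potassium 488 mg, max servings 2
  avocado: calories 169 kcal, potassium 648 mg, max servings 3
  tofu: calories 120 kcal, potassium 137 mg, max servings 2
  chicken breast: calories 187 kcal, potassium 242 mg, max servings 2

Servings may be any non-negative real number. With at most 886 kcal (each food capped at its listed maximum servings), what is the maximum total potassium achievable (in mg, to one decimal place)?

3644.3 mg

Potassium per kcal: spinach 9.76, avocado 3.834, milk 2.596, chicken breast 1.294, tofu 1.142.
Take 2 servings of spinach: uses 100 kcal, +976.0 mg potassium (running total 976.0 mg).
Take 3 servings of avocado: uses 507 kcal, +1944.0 mg potassium (running total 2920.0 mg).
Take 1.848 servings of milk: uses 279 kcal, +724.3 mg potassium (running total 3644.3 mg).
Greedy by best ratio exhausts the calories allowance optimally: 3644.3 mg.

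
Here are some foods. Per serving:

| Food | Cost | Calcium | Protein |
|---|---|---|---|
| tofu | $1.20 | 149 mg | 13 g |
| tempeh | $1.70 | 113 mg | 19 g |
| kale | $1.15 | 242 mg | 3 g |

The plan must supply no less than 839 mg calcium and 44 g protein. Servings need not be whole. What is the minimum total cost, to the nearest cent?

With two linear requirements the optimum uses one or two foods; enumerate the corners.
tofu only: max(839/149, 44/13) = 5.631 servings → $6.76.
tempeh only: max(839/113, 44/19) = 7.425 servings → $12.62.
kale only: max(839/242, 44/3) = 14.67 servings → $16.87.
tofu + tempeh: the both-tight solution has a negative serving — not a feasible corner.
tofu + kale with both tight: 3.013 servings and 1.612 servings → $5.47.
tempeh + kale with both tight: 1.909 servings and 2.575 servings → $6.21.
Cheapest feasible corner: $5.47.

$5.47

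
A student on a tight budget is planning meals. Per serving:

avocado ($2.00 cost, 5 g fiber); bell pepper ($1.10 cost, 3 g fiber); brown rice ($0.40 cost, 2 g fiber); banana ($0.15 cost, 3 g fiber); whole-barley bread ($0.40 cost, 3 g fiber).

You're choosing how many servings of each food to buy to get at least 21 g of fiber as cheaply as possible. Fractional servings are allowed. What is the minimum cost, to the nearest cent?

$1.05

Cost per g of fiber: banana $0.0500, whole-barley bread $0.1333, brown rice $0.2000, bell pepper $0.3667, avocado $0.4000.
With no serving limits, use only banana: 21 g / 3 g = 7 servings × $0.15 = $1.05.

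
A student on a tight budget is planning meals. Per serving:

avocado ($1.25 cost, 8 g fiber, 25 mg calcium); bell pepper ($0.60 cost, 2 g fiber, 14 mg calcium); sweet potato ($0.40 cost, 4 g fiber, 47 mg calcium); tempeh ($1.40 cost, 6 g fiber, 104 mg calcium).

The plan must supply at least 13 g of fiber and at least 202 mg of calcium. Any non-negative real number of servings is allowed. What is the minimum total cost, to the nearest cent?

$1.72

This is a tiny linear program; its minimum lies at a vertex of the feasible set. List the vertices and price them.
avocado only: max(13/8, 202/25) = 8.08 servings → $10.10.
bell pepper only: max(13/2, 202/14) = 14.43 servings → $8.66.
sweet potato only: max(13/4, 202/47) = 4.298 servings → $1.72.
tempeh only: max(13/6, 202/104) = 2.167 servings → $3.03.
avocado + bell pepper: intersection lies outside the first quadrant.
avocado + sweet potato: intersection lies outside the first quadrant.
avocado + tempeh with both tight: 0.2053 servings and 1.893 servings → $2.91.
bell pepper + sweet potato: intersection lies outside the first quadrant.
bell pepper + tempeh with both tight: 1.129 servings and 1.79 servings → $3.18.
sweet potato + tempeh with both tight: 1.045 servings and 1.47 servings → $2.48.
Cheapest feasible corner: $1.72.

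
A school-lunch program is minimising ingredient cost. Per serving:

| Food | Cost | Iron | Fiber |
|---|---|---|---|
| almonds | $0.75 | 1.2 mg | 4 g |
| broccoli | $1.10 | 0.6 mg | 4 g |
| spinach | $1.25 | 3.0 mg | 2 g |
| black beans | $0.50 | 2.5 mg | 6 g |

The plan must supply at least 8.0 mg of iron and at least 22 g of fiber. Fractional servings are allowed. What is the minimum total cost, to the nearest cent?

$1.83

almonds only: max(8.0/1.2, 22/4) = 6.667 servings → $5.00.
broccoli only: max(8.0/0.6, 22/4) = 13.33 servings → $14.67.
spinach only: max(8.0/3.0, 22/2) = 11 servings → $13.75.
black beans only: max(8.0/2.5, 22/6) = 3.667 servings → $1.83.
almonds + broccoli: intersection lies outside the first quadrant.
almonds + spinach with both tight: 5.208 servings and 0.5833 servings → $4.64.
almonds + black beans with both tight: 2.5 servings and 2 servings → $2.88.
broccoli + spinach with both tight: 4.63 servings and 1.741 servings → $7.27.
broccoli + black beans with both tight: 1.094 servings and 2.938 servings → $2.67.
spinach + black beans with both targets exact would need a negative amount; discard.
Cheapest feasible corner: $1.83.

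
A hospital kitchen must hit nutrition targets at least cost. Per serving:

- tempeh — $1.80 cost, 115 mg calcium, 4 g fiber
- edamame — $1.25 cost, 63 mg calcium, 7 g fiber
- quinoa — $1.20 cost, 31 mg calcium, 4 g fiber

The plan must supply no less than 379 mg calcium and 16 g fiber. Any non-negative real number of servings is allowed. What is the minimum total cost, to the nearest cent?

An LP optimum is at a vertex; with two nutrient constraints at most two foods are used. Check each candidate.
tempeh only: max(379/115, 16/4) = 4 servings → $7.20.
edamame only: max(379/63, 16/7) = 6.016 servings → $7.52.
quinoa only: max(379/31, 16/4) = 12.23 servings → $14.67.
tempeh + edamame with both tight: 2.975 servings and 0.5859 servings → $6.09.
tempeh + quinoa with both tight: 3.036 servings and 0.9643 servings → $6.62.
edamame + quinoa: the both-tight solution has a negative serving — not a feasible corner.
The minimum over all feasible corners is $6.09.

$6.09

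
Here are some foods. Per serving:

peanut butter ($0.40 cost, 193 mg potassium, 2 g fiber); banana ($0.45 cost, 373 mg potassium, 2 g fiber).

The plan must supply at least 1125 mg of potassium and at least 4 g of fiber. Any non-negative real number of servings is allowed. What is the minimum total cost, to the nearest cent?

Compare the cost at each extreme point of the feasible region.
peanut butter only: max(1125/193, 4/2) = 5.829 servings → $2.33.
banana only: max(1125/373, 4/2) = 3.016 servings → $1.36.
peanut butter + banana: intersection lies outside the first quadrant.
The minimum over all feasible corners is $1.36.

$1.36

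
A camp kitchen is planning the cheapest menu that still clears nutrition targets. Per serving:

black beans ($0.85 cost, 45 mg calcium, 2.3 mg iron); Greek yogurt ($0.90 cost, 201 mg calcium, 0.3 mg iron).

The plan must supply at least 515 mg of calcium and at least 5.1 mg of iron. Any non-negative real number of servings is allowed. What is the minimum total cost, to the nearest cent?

Two binding constraints pin down two serving amounts, so the optimal mix uses at most two foods. The candidates are each food alone (scaled to the tighter of calcium/iron) and each pair with both constraints tight.
black beans only: max(515/45, 5.1/2.3) = 11.44 servings → $9.73.
Greek yogurt only: max(515/201, 5.1/0.3) = 17 servings → $15.30.
black beans + Greek yogurt with both tight: 1.94 servings and 2.128 servings → $3.56.
Cheapest feasible corner: $3.56.

$3.56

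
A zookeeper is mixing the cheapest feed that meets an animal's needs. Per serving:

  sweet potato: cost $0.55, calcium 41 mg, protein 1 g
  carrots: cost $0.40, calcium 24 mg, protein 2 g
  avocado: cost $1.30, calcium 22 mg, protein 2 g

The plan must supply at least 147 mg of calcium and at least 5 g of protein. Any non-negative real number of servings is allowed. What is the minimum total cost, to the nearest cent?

$2.05

Minimising a linear cost over {calcium ≥ 147, protein ≥ 5, servings ≥ 0} — the optimum is at a vertex, using one or two foods.
sweet potato only: max(147/41, 5/1) = 5 servings → $2.75.
carrots only: max(147/24, 5/2) = 6.125 servings → $2.45.
avocado only: max(147/22, 5/2) = 6.682 servings → $8.69.
sweet potato + carrots with both tight: 3 servings and 1 serving → $2.05.
sweet potato + avocado with both tight: 3.067 servings and 0.9667 servings → $2.94.
carrots + avocado: intersection lies outside the first quadrant.
Cheapest feasible corner: $2.05.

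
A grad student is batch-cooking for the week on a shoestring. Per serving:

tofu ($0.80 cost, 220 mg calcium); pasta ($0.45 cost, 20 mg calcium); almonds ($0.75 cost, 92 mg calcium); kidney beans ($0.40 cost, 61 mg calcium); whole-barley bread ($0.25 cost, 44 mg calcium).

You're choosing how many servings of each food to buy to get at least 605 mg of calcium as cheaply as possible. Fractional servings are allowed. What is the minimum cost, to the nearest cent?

$2.20

Cost per mg of calcium: tofu $0.0036, whole-barley bread $0.0057, kidney beans $0.0066, almonds $0.0082, pasta $0.0225.
With no serving limits, use only tofu: 605 mg / 220 mg = 2.75 servings × $0.80 = $2.20.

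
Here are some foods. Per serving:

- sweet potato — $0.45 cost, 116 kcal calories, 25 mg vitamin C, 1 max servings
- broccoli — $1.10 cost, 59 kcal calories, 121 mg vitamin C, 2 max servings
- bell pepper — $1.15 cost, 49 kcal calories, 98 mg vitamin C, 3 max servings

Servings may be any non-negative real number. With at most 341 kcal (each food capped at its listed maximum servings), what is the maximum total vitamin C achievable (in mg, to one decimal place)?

552.4 mg

Vitamin C per kcal: broccoli 2.051, bell pepper 2, sweet potato 0.2155.
Take 2 servings of broccoli: uses 118 kcal, +242.0 mg vitamin C (running total 242.0 mg).
Take 3 servings of bell pepper: uses 147 kcal, +294.0 mg vitamin C (running total 536.0 mg).
Take 0.6552 servings of sweet potato: uses 76 kcal, +16.4 mg vitamin C (running total 552.4 mg).
Greedy by best ratio exhausts the calories allowance optimally: 552.4 mg.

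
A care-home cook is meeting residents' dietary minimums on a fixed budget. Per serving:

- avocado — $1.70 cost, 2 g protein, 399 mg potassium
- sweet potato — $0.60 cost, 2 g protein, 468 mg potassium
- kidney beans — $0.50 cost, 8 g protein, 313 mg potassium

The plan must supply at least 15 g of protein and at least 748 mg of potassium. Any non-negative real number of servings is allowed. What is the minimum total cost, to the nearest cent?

Two binding constraints pin down two serving amounts, so the optimal mix uses at most two foods. The candidates are each food alone (scaled to the tighter of protein/potassium) and each pair with both constraints tight.
avocado only: max(15/2, 748/399) = 7.5 servings → $12.75.
sweet potato only: max(15/2, 748/468) = 7.5 servings → $4.50.
kidney beans only: max(15/8, 748/313) = 2.39 servings → $1.19.
avocado + sweet potato: intersection lies outside the first quadrant.
avocado + kidney beans with both tight: 0.5023 servings and 1.749 servings → $1.73.
sweet potato + kidney beans with both tight: 0.4134 servings and 1.772 servings → $1.13.
So the least-cost plan costs $1.13.

$1.13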